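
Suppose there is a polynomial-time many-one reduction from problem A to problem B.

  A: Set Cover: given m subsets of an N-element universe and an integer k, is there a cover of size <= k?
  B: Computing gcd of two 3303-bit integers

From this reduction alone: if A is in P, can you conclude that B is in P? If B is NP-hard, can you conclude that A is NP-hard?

A poly-time reduction A <=_p B transfers tractability DOWN (B easy => A easy) and hardness UP (A hard => B hard), not the reverse.
From A in P, the reduction alone does NOT give B in P: any problem in P trivially reduces to SAT, yet SAT is not known to be in P.
From B NP-hard, the reduction alone does NOT give A NP-hard: again, easy problems reduce to hard ones.
(Here in fact A is NP-complete and B is in P, so no such reduction is known -- its existence would imply P = NP; the analysis concerns only what the assumed reduction would or would not let you conclude.)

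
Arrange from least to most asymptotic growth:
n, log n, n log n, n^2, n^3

Ordered by growth rate: log n < n < n log n < n^2 < n^3.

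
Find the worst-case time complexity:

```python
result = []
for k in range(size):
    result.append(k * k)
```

Time complexity: O(n).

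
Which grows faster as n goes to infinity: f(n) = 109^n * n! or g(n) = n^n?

f(n) = 109^n * n! grows faster: by Stirling n! ~ sqrt(2 pi n)(n/e)^n, so 109^n n! / n^n ~ (109/e)^n sqrt(2 pi n) -> infinity since 109/e > 1.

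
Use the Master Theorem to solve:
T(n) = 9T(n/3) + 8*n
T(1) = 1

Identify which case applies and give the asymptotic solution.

a=9, b=3, f(n)=8*n.
log_3(9) = 2 > 1.
Since f(n) = O(n^1) is polynomially smaller than n^2, Case 1 applies.
T(n) = Theta(n^2).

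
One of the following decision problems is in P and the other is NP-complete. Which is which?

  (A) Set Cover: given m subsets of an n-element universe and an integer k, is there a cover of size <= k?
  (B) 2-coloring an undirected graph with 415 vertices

(A) is NP-complete: one of Karp's 21 NP-complete problems (with k part of the input).
(B) is P: 2-coloring is bipartiteness testing via BFS, O(V+E).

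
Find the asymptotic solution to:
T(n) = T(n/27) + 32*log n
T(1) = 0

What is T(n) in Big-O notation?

Each of the log_27(n) levels adds O(log n). T(n) = O(log^2 n).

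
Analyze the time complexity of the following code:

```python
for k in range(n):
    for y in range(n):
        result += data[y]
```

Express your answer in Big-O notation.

Time complexity: O(n^2).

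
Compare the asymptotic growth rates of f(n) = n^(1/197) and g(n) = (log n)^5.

f(n) = n^(1/197) grows faster: any positive power of n dominates any polylog.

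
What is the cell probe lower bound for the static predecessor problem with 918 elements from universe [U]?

The Patrascu-Thorup lower bound shows any data structure on n = 918 elements using O(n * polylog(n)) space requires Omega(log log U) query time. van Emde Boas trees achieve O(log log U) with O(U) space.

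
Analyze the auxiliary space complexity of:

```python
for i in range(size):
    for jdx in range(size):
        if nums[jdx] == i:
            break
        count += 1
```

Space complexity: O(1).
Only a constant amount of auxiliary storage is used; nothing grows with n.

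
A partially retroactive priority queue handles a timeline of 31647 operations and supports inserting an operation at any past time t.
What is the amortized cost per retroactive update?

Partially retroactive priority queues (Demaine-Iacono-Langerman) allow updates at past times with queries only at the present. With a balanced BST over the m = 31647 timeline events tracking bridges, each retroactive insert or delete is O(log m) amortized.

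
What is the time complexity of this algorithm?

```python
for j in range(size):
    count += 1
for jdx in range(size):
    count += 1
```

Time complexity: O(n).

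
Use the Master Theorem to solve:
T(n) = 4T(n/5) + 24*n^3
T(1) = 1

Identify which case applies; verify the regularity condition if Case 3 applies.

a=4, b=5, f(n)=24*n^3.
log_5(4) = 0.8614 < 3.
f(n) = Omega(n^(0.8614+epsilon)) for some epsilon > 0, so Case 3 is the candidate.
Regularity: a*f(n/b) = 4*24*(n/5)^3 = (4/125)*24*n^3 <= c*f(n) with c = 4/125 < 1. Satisfied.
Case 3: T(n) = Theta(n^3).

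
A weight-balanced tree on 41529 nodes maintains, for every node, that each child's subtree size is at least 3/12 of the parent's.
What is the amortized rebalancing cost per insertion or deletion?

With balance ratio 3/12, tree height is O(log_{12/3}(41529)) = O(log n). A rebalance at a node of size s costs O(s) but requires Omega(s) updates in that subtree to retrigger. Summed over the O(log n) ancestors of the touched leaf, amortized rebalancing is O(log n).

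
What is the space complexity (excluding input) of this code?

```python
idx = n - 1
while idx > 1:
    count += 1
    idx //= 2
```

Space complexity: O(1).
Only a constant amount of auxiliary storage is used; nothing grows with n.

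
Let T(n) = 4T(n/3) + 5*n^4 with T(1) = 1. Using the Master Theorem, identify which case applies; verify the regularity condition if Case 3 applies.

a=4, b=3, f(n)=5*n^4.
log_3(4) = 1.262 < 4.
f(n) = Omega(n^(1.262+epsilon)) for some epsilon > 0, so Case 3 is the candidate.
Regularity: a*f(n/b) = 4*5*(n/3)^4 = (4/81)*5*n^4 <= c*f(n) with c = 4/81 < 1. Satisfied.
Case 3: T(n) = Theta(n^4).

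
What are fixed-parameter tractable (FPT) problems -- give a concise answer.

A problem parameterized by k is FPT if it can be solved in time f(k) * n^O(1), where f is any computable function of k alone. Vertex Cover parameterized by solution size k is FPT: O(2^k * n). The W-hierarchy (W[1], W[2], ...) classifies parameterized problems by hardness; Clique parameterized by clique size is W[1]-complete.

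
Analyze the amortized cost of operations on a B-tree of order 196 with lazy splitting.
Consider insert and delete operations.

In a B-tree of order 196, a node splits when it has 196 keys. With lazy splitting, we use potential Phi = number of full nodes + number of near-empty nodes. Each split costs O(1) but reduces potential. Between splits, at least 98 insertions must occur in that node. Amortized structural cost is O(1) per operation, plus O(log_196 n) traversal.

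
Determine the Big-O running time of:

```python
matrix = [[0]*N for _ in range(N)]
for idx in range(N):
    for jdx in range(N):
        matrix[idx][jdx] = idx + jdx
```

Time complexity: O(n^2).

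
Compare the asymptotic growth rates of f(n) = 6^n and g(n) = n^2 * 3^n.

f(n) = 6^n grows faster: 6^n / (n^2 3^n) = (6/3)^n / n^2 -> infinity since 6/3 > 1.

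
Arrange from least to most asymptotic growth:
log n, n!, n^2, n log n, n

Ordered by growth rate: log n < n < n log n < n^2 < n!.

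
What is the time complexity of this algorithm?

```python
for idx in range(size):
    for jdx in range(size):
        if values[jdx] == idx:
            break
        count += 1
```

Time complexity: O(n^2).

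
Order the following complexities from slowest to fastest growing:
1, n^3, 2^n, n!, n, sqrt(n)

Ordered by growth rate: 1 < sqrt(n) < n < n^3 < 2^n < n!.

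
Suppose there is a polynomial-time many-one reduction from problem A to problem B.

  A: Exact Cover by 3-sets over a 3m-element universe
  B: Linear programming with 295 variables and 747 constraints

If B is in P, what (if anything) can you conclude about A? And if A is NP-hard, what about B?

A poly-time reduction A <=_p B means any A-instance can be transformed to a B-instance in poly time.
If B is in P: compose the reduction with B's poly-time algorithm to solve A in poly time, so A is in P.
If A is NP-hard: every NP problem reduces to A, which reduces to B; composing reductions, every NP problem reduces to B, so B is NP-hard.
(Here in fact A is NP-complete and B is in P, so no such reduction is known -- its existence would imply P = NP; the analysis concerns only what the assumed reduction would or would not let you conclude.)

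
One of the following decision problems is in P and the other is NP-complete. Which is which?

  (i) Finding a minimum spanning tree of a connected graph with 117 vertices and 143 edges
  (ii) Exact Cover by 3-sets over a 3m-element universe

(i) is P: Kruskal's / Prim's algorithms run in polynomial time.
(ii) is NP-complete: one of Karp's 21 NP-complete problems.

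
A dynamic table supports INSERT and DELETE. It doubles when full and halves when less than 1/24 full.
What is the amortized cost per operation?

Using potential function Phi = |2*num_items - table_size| when load > 1/2, and Phi = table_size/2 - num_items otherwise. The gap of 1/24 vs 1/2 for shrinking prevents thrashing. Both insert and delete have O(1) amortized cost.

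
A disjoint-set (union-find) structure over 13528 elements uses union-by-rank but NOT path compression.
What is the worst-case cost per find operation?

Union-by-rank alone keeps every tree's height <= log_2(13528) ~= 13.7. Each find traverses from a node to its root, costing O(height) = O(log n). Without path compression this bound is tight.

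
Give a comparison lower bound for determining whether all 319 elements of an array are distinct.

In the algebraic decision-tree model, the YES region for element distinctness on 319 elements has 319! connected components (one per ordering). Ben-Or's theorem then gives a lower bound of Omega(log(n!)) = Omega(n log n).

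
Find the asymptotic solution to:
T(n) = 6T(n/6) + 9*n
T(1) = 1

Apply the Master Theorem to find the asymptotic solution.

a=6, b=6, f(n)=9*n. log_6(6) = 1. Case 2: T(n) = O(n log n).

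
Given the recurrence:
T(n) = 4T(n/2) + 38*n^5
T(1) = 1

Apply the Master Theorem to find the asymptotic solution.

a=4, b=2, f(n)=38*n^5. log_2(4) = 2 < 5. Case 3: T(n) = O(n^5).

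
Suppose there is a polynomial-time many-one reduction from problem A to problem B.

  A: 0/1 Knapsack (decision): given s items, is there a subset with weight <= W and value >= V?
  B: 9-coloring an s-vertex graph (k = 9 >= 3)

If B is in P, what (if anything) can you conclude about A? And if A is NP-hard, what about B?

A poly-time reduction A <=_p B means any A-instance can be transformed to a B-instance in poly time.
If B is in P: compose the reduction with B's poly-time algorithm to solve A in poly time, so A is in P.
If A is NP-hard: every NP problem reduces to A, which reduces to B; composing reductions, every NP problem reduces to B, so B is NP-hard.
(Here in fact A is NP-complete and B is NP-complete.)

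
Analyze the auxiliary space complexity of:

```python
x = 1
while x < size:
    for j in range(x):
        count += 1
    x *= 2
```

Space complexity: O(1).
Only a constant amount of auxiliary storage is used; nothing grows with n.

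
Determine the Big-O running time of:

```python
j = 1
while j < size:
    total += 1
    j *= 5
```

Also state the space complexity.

Time complexity: O(log n).
Space complexity: O(1).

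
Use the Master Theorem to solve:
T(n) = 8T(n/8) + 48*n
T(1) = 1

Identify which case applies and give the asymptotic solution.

a=8, b=8, f(n)=48*n.
log_8(8) = 1, so n^(log_b(a)) = n.
f(n) = Theta(n), so Case 2 applies.
T(n) = Theta(n log n).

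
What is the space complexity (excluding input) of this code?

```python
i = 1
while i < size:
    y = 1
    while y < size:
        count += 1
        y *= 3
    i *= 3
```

Space complexity: O(1).
Only a constant amount of auxiliary storage is used; nothing grows with n.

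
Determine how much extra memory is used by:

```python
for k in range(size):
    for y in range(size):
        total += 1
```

Space complexity: O(1).
Only a constant amount of auxiliary storage is used; nothing grows with n.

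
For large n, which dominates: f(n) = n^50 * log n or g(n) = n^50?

f(n) = n^50 * log n grows faster: extra log n factor -> infinity.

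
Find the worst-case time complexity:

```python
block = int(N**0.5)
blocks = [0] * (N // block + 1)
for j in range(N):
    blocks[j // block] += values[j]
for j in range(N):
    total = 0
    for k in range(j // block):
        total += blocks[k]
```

Time complexity: O(n * sqrt(n)).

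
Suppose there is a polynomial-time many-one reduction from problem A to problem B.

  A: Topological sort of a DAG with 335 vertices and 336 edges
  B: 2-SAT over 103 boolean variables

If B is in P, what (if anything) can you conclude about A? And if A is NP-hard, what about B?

A poly-time reduction A <=_p B means any A-instance can be transformed to a B-instance in poly time.
If B is in P: compose the reduction with B's poly-time algorithm to solve A in poly time, so A is in P.
If A is NP-hard: every NP problem reduces to A, which reduces to B; composing reductions, every NP problem reduces to B, so B is NP-hard.
(Here in fact A is P and B is P.)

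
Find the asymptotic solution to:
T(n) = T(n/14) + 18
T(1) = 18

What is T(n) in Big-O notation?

Each step divides n by 14 and adds 18. After log_14(n) steps, T(n) = O(log n).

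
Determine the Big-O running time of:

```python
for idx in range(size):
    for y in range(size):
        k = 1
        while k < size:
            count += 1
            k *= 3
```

Time complexity: O(n^2 log n).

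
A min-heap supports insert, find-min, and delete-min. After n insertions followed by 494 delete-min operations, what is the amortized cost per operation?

Insert takes O(log n) worst case. Delete-min takes O(log n). Over a sequence of n inserts and 494 delete-mins, total cost is O((n + 494) log n). Amortized per operation: O(log n).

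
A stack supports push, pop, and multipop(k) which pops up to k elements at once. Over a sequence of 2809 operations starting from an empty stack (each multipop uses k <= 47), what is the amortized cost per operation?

Each element is pushed exactly once and popped at most once (whether by pop or as part of a multipop). So the total number of individual pops over the whole sequence is at most the number of pushes, which is at most 2809. Total work <= 2 * 2809, hence O(1) amortized per operation.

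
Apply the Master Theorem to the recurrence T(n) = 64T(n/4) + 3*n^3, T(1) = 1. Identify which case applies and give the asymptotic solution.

a=64, b=4, f(n)=3*n^3.
log_4(64) = 3, so n^(log_b(a)) = n^3.
f(n) = Theta(n^3), so Case 2 applies.
T(n) = Theta(n^3 log n).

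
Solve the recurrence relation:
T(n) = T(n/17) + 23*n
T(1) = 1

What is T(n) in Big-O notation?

Geometric series: 23*n*(1 + 1/17 + 1/17^2 + ...) = O(n). T(n) = O(n).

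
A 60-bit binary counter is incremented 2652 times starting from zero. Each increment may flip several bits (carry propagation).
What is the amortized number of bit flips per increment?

Bit i flips on every 2^i-th increment, so over 2652 increments bit i flips floor(2652/2^i) times. Summing over i: total flips < 2 * 2652. Amortized: < 2 = O(1) per increment.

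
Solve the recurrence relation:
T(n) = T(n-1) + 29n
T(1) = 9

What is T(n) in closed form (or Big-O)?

Unrolling: T(n) = 9 + 29*(2 + 3 + ... + n) = 9 + 29*(n(n+1)/2 - 1) = O(n^2).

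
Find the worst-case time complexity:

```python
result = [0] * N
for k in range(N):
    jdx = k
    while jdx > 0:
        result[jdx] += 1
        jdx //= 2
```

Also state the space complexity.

Time complexity: O(n log n).
Space complexity: O(n).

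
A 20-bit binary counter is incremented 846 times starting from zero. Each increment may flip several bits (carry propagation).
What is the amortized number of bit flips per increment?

Bit i flips on every 2^i-th increment, so over 846 increments bit i flips floor(846/2^i) times. Summing over i: total flips < 2 * 846. Amortized: < 2 = O(1) per increment.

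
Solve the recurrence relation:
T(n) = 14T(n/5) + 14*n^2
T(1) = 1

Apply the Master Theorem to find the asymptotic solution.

a=14, b=5, f(n)=14*n^2. log_5(14) = 1.64 < 2. Case 3: T(n) = O(n^2).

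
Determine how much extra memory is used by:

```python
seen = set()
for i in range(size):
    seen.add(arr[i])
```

Space complexity: O(n).
Auxiliary storage grows linearly with the input size n in the worst case.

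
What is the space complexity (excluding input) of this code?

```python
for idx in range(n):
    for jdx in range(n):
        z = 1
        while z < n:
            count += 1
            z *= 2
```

Space complexity: O(1).
Only a constant amount of auxiliary storage is used; nothing grows with n.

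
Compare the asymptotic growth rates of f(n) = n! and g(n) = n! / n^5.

f(n) = n! grows faster: the ratio n!/(n!/n^5) = n^5 -> infinity.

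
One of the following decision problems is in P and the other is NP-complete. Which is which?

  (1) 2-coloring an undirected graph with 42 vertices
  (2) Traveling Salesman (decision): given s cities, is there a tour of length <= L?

(1) is P: 2-coloring is bipartiteness testing via BFS, O(V+E).
(2) is NP-complete: reduces from Hamiltonian Cycle.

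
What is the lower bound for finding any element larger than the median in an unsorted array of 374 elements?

To find an element larger than the median of 374 elements, we must see Omega(n) elements. Without seeing enough elements, an adversary can make any unseen element the median.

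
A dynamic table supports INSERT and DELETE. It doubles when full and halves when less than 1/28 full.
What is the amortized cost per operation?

Using potential function Phi = |2*num_items - table_size| when load > 1/2, and Phi = table_size/2 - num_items otherwise. The gap of 1/28 vs 1/2 for shrinking prevents thrashing. Both insert and delete have O(1) amortized cost.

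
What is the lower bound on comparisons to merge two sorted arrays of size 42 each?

To merge two sorted arrays of size 42, we need at least 83 comparisons in the worst case. An adversary can force every element to be compared.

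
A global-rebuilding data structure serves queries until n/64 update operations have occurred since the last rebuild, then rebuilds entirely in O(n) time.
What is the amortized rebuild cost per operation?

The O(n) rebuild is triggered by n/64 operations, so each contributes O(n)/(n/64) = O(64) = O(1) to the rebuild cost.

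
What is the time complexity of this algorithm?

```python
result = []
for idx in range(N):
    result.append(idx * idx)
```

Time complexity: O(n).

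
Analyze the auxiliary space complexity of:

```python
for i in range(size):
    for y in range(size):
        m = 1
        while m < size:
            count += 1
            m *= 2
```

Space complexity: O(1).
Only a constant amount of auxiliary storage is used; nothing grows with n.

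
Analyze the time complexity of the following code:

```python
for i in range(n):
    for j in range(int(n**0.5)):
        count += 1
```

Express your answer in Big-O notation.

Time complexity: O(n * sqrt(n)).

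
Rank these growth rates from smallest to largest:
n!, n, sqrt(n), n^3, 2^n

Ordered by growth rate: sqrt(n) < n < n^3 < 2^n < n!.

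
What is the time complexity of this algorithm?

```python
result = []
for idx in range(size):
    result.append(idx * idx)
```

Time complexity: O(n).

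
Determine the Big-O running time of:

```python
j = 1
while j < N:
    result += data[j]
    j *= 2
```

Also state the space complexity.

Time complexity: O(log n).
Space complexity: O(1).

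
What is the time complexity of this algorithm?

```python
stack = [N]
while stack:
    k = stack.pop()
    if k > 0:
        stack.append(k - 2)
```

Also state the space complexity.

Time complexity: O(n).
Space complexity: O(1).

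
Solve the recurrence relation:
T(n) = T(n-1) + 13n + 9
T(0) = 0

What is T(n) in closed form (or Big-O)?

Dominant term in sum is 13*sum(i, i=1..n) = 13*n*(n+1)/2 = O(n^2).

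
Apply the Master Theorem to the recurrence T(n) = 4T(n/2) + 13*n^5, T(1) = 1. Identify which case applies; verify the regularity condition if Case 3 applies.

a=4, b=2, f(n)=13*n^5.
log_2(4) = 2 < 5.
f(n) = Omega(n^(2+epsilon)) for some epsilon > 0, so Case 3 is the candidate.
Regularity: a*f(n/b) = 4*13*(n/2)^5 = (4/32)*13*n^5 <= c*f(n) with c = 4/32 < 1. Satisfied.
Case 3: T(n) = Theta(n^5).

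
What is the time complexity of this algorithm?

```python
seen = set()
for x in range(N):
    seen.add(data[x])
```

Time complexity: O(n).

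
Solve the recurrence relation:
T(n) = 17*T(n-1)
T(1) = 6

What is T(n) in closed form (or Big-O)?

Each step multiplies by 17. T(n) = T(1)*17^(n-1) = 6*17^(n-1).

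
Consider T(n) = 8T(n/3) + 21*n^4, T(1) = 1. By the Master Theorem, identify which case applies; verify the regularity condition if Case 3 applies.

a=8, b=3, f(n)=21*n^4.
log_3(8) = 1.893 < 4.
f(n) = Omega(n^(1.893+epsilon)) for some epsilon > 0, so Case 3 is the candidate.
Regularity: a*f(n/b) = 8*21*(n/3)^4 = (8/81)*21*n^4 <= c*f(n) with c = 8/81 < 1. Satisfied.
Case 3: T(n) = Theta(n^4).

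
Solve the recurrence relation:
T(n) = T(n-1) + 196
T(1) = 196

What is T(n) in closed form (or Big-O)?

Unrolling: T(n) = T(n-1) + 196 = T(n-2) + 2*196 = ... = T(1) + (n-1)*196 = 196 + (n-1)*196 = 196n.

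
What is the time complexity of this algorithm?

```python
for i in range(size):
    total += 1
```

Time complexity: O(n).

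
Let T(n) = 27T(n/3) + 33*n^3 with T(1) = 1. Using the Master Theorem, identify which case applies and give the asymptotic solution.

a=27, b=3, f(n)=33*n^3.
log_3(27) = 3, so n^(log_b(a)) = n^3.
f(n) = Theta(n^3), so Case 2 applies.
T(n) = Theta(n^3 log n).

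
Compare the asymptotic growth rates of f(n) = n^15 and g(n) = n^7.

f(n) = n^15 grows faster: n^15/n^7 = n^8 -> infinity.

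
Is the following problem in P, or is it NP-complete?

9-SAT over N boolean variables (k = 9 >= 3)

This problem is NP-complete: 3-SAT is NP-complete (Cook-Levin); k-SAT for k>=3 reduces from 3-SAT.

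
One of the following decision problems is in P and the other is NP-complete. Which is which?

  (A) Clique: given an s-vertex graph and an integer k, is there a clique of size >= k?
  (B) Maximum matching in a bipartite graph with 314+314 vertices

(A) is NP-complete: complement of Independent Set / Vertex Cover (with k part of the input).
(B) is P: Hopcroft-Karp runs in O(E sqrt(V)).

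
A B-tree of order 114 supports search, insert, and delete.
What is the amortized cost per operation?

B-tree of order 114 has height O(log_114 n). Each operation traverses the tree height. Splits during insert and merges during delete are O(1) each and occur at most once per level. Total cost per operation: O(log_114 n).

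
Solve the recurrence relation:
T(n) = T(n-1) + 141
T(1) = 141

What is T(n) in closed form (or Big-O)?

Unrolling: T(n) = T(n-1) + 141 = T(n-2) + 2*141 = ... = T(1) + (n-1)*141 = 141 + (n-1)*141 = 141n.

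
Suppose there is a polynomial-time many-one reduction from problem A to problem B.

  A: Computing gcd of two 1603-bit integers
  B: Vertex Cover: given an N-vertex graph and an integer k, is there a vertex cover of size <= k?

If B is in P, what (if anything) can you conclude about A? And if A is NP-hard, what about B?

A poly-time reduction A <=_p B means any A-instance can be transformed to a B-instance in poly time.
If B is in P: compose the reduction with B's poly-time algorithm to solve A in poly time, so A is in P.
If A is NP-hard: every NP problem reduces to A, which reduces to B; composing reductions, every NP problem reduces to B, so B is NP-hard.
(Here in fact A is P and B is NP-complete.)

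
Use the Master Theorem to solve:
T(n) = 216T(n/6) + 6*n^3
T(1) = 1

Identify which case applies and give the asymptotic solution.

a=216, b=6, f(n)=6*n^3.
log_6(216) = 3, so n^(log_b(a)) = n^3.
f(n) = Theta(n^3), so Case 2 applies.
T(n) = Theta(n^3 log n).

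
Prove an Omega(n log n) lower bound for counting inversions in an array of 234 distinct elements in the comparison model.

Decision-tree argument: at any leaf, the comparisons made (with transitivity) must totally order all 234 elements -- otherwise some pair (i,j) is unordered, and an adversary can present two inputs agreeing on every comparison made but with that pair flipped, changing the inversion count by 1, so the leaf's output is wrong on one of them. Hence the tree has >= 234! leaves and height >= log_2(234!) = Omega(n log n). Modified merge sort achieves O(n log n).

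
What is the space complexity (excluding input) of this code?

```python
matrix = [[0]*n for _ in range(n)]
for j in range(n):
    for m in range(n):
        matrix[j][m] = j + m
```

Space complexity: O(n^2).
A 2D structure of size n x n is allocated.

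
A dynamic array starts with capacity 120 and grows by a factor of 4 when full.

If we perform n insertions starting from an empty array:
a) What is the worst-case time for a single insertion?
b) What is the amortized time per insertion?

(a) Worst-case single insertion: O(n) -- when the array is full at capacity c, the resize copies all c elements, and c can be Theta(n).
(b) Resizes happen at sizes 120, 480, 1920, ... Total copy cost for n insertions: 120 + 480 + ... = O(n) (geometric series with ratio 1/4). Amortized cost per insertion: O(n)/n = O(1).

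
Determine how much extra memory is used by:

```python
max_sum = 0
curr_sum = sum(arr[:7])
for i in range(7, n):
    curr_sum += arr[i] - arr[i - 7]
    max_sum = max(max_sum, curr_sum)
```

Space complexity: O(1).
Only a constant amount of auxiliary storage is used; nothing grows with n.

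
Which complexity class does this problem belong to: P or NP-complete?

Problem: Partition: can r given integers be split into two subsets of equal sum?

This problem is NP-complete: Subset Sum reduces to it (one of Karp's 21 NP-complete problems).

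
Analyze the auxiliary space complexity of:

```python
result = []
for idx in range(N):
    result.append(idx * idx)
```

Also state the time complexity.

Space complexity: O(n).
Auxiliary storage grows linearly with the input size n in the worst case.
Time complexity: O(n).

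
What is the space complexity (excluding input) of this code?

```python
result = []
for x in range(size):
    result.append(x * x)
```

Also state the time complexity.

Space complexity: O(n).
Auxiliary storage grows linearly with the input size n in the worst case.
Time complexity: O(n).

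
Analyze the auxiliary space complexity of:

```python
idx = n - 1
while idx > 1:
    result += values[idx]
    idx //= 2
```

Space complexity: O(1).
Only a constant amount of auxiliary storage is used; nothing grows with n.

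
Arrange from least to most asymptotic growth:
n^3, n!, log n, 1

Ordered by growth rate: 1 < log n < n^3 < n!.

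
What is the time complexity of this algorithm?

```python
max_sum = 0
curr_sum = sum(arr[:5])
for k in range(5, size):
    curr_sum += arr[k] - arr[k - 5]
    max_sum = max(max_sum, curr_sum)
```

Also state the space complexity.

Time complexity: O(n).
Space complexity: O(1).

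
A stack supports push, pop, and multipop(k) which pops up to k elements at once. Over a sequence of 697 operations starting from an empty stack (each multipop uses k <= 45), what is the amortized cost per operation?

Each element is pushed exactly once and popped at most once (whether by pop or as part of a multipop). So the total number of individual pops over the whole sequence is at most the number of pushes, which is at most 697. Total work <= 2 * 697, hence O(1) amortized per operation.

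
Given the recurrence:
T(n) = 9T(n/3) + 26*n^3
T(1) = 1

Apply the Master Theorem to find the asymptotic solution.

a=9, b=3, f(n)=26*n^3. log_3(9) = 2 < 3. Case 3: T(n) = O(n^3).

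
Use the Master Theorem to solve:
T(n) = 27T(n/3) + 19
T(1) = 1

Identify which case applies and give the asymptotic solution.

a=27, b=3, f(n)=19.
log_3(27) = 3 > 0.
Since f(n) = O(n^0) is polynomially smaller than n^3, Case 1 applies.
T(n) = Theta(n^3).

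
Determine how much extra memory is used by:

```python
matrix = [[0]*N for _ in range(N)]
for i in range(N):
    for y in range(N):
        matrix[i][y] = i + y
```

Space complexity: O(n^2).
A 2D structure of size n x n is allocated.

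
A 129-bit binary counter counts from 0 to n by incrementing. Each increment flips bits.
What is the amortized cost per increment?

Bit i flips every 2^i increments. Total flips over n increments: sum_{i=0}^{129} n/2^i < 2n. Amortized cost: 2n/n = O(1).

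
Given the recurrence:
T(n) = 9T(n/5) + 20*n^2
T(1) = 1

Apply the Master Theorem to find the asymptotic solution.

a=9, b=5, f(n)=20*n^2. log_5(9) = 1.365 < 2. Case 3: T(n) = O(n^2).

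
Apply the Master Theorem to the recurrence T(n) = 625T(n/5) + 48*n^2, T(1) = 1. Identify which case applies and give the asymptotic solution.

a=625, b=5, f(n)=48*n^2.
log_5(625) = 4 > 2.
Since f(n) = O(n^2) is polynomially smaller than n^4, Case 1 applies.
T(n) = Theta(n^4).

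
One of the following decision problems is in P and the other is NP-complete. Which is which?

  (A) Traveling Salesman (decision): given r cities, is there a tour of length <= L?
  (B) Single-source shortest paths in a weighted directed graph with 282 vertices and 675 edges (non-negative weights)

(A) is NP-complete: reduces from Hamiltonian Cycle.
(B) is P: Dijkstra's algorithm runs in O((V+E) log V).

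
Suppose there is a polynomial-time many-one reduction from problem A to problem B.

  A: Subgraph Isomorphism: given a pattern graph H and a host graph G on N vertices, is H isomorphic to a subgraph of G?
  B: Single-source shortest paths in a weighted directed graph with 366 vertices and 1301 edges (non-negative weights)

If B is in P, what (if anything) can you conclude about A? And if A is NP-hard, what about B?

A poly-time reduction A <=_p B means any A-instance can be transformed to a B-instance in poly time.
If B is in P: compose the reduction with B's poly-time algorithm to solve A in poly time, so A is in P.
If A is NP-hard: every NP problem reduces to A, which reduces to B; composing reductions, every NP problem reduces to B, so B is NP-hard.
(Here in fact A is NP-complete and B is in P, so no such reduction is known -- its existence would imply P = NP; the analysis concerns only what the assumed reduction would or would not let you conclude.)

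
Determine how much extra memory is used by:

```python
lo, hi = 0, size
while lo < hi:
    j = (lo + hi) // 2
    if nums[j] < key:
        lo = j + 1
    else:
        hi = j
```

Space complexity: O(1).
Only a constant amount of auxiliary storage is used; nothing grows with n.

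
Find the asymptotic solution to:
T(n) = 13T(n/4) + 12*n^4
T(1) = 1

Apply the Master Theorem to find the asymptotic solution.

a=13, b=4, f(n)=12*n^4. log_4(13) = 1.85 < 4. Case 3: T(n) = O(n^4).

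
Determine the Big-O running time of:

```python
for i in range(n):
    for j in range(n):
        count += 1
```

Time complexity: O(n^2).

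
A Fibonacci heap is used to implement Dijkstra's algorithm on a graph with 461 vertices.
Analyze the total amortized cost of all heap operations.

Dijkstra performs 461 insert, 461 extract-min, and at most E decrease-key operations. With Fibonacci heap: insert O(1) amortized, extract-min O(log n) amortized, decrease-key O(1) amortized. Total with n = 461: O(n * 1 + n * log n + E * 1) = O(n log n + E).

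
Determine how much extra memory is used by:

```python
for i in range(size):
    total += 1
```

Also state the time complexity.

Space complexity: O(1).
Only a constant amount of auxiliary storage is used; nothing grows with n.
Time complexity: O(n).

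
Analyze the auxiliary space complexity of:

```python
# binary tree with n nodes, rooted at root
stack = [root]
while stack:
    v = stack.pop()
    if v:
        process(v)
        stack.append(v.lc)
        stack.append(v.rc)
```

Space complexity: O(n).
Auxiliary storage grows linearly with the input size n in the worst case.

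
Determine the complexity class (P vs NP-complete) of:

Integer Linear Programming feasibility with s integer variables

This problem is NP-complete: ILP feasibility is NP-complete (LP relaxation is in P).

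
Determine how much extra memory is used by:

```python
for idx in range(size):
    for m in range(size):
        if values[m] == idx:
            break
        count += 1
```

Space complexity: O(1).
Only a constant amount of auxiliary storage is used; nothing grows with n.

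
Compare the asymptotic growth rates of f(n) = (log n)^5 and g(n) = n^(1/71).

g(n) = n^(1/71) grows faster: any positive power of n dominates any polylog.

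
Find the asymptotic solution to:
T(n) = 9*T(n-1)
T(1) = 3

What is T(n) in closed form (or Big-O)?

Each step multiplies by 9. T(n) = T(1)*9^(n-1) = 3*9^(n-1).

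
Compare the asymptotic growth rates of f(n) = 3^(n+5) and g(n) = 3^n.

f(n) = 3^(n+5) and g(n) = 3^n are Theta of each other: 3^(n+5) = 3^5 * 3^n = Theta(3^n).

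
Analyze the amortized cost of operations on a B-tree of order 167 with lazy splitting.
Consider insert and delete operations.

In a B-tree of order 167, a node splits when it has 167 keys. With lazy splitting, we use potential Phi = number of full nodes + number of near-empty nodes. Each split costs O(1) but reduces potential. Between splits, at least 83 insertions must occur in that node. Amortized structural cost is O(1) per operation, plus O(log_167 n) traversal.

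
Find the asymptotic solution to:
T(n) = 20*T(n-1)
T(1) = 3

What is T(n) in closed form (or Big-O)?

Each step multiplies by 20. T(n) = T(1)*20^(n-1) = 3*20^(n-1).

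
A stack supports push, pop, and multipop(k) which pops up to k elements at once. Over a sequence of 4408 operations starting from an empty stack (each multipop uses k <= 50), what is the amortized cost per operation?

Each element is pushed exactly once and popped at most once (whether by pop or as part of a multipop). So the total number of individual pops over the whole sequence is at most the number of pushes, which is at most 4408. Total work <= 2 * 4408, hence O(1) amortized per operation.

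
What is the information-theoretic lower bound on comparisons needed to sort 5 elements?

There are 5! = 120 possible orderings. Each comparison gives 1 bit. We need at least ceil(log_2(120)) = 7 comparisons.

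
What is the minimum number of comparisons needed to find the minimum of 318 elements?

Finding the minimum requires 317 comparisons, identical reasoning to finding the maximum. Each comparison eliminates one candidate.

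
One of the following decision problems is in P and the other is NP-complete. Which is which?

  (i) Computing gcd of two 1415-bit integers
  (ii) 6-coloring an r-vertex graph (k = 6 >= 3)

(i) is P: the Euclidean algorithm runs in polynomial time in the bit-length.
(ii) is NP-complete: graph k-coloring for k>=3 is NP-complete by reduction from 3-SAT.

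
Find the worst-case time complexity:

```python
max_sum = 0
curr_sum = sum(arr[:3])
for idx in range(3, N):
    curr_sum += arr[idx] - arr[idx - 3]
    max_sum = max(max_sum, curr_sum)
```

Time complexity: O(n).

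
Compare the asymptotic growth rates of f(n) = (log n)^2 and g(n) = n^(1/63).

g(n) = n^(1/63) grows faster: any positive power of n dominates any polylog.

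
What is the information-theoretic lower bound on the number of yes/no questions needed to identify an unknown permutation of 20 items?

There are 20! = 2432902008176640000 permutations. Each yes/no question gives at most 1 bit, so at least ceil(log_2(2432902008176640000)) = 62 questions are needed.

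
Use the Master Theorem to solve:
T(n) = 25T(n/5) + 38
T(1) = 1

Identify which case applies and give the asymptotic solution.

a=25, b=5, f(n)=38.
log_5(25) = 2 > 0.
Since f(n) = O(n^0) is polynomially smaller than n^2, Case 1 applies.
T(n) = Theta(n^2).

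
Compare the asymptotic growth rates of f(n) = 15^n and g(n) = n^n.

g(n) = n^n grows faster: n^n / 15^n = (n/15)^n -> infinity once n > 15.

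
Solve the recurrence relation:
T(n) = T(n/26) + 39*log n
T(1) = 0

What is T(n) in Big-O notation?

Each of the log_26(n) levels adds O(log n). T(n) = O(log^2 n).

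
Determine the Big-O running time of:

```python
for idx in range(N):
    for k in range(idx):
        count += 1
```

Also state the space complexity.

Time complexity: O(n^2).
Space complexity: O(1).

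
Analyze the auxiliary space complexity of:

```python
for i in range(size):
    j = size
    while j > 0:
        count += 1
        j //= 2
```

Space complexity: O(1).
Only a constant amount of auxiliary storage is used; nothing grows with n.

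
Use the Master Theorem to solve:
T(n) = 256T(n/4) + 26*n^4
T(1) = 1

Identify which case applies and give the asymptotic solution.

a=256, b=4, f(n)=26*n^4.
log_4(256) = 4, so n^(log_b(a)) = n^4.
f(n) = Theta(n^4), so Case 2 applies.
T(n) = Theta(n^4 log n).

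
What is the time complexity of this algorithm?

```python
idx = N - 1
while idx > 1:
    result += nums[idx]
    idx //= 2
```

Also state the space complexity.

Time complexity: O(log n).
Space complexity: O(1).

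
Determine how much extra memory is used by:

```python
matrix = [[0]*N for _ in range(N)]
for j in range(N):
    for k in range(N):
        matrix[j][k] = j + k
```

Space complexity: O(n^2).
A 2D structure of size n x n is allocated.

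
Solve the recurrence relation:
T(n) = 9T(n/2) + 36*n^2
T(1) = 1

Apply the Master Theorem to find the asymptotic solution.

a=9, b=2, f(n)=36*n^2. log_2(9) = 3.17. Case 1 of Master Theorem: T(n) = O(n^3.17).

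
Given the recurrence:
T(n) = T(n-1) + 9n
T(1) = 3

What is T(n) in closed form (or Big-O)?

Unrolling: T(n) = 3 + 9*(2 + 3 + ... + n) = 3 + 9*(n(n+1)/2 - 1) = O(n^2).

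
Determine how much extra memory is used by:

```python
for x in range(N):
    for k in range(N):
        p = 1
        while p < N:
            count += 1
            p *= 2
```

Space complexity: O(1).
Only a constant amount of auxiliary storage is used; nothing grows with n.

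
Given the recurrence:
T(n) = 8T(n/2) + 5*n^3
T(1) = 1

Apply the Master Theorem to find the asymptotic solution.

a=8, b=2, f(n)=5*n^3. log_2(8) = 3. Case 2: T(n) = O(n^3 log n).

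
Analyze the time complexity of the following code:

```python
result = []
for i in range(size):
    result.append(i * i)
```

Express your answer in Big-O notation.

Time complexity: O(n).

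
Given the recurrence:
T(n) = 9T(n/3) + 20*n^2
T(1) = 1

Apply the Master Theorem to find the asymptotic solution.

a=9, b=3, f(n)=20*n^2. log_3(9) = 2. Case 2: T(n) = O(n^2 log n).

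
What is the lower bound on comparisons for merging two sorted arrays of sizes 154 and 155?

Adversary argument: with sizes 154 and 155 (differing by at most 1), interleave the two arrays so that every consecutive pair in the output comes from different inputs. Then each of the 308 adjacent output pairs must be directly compared, or the algorithm cannot determine their relative order. So 308 comparisons are necessary; standard merge achieves this.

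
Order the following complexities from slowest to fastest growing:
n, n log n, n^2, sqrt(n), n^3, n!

Ordered by growth rate: sqrt(n) < n < n log n < n^2 < n^3 < n!.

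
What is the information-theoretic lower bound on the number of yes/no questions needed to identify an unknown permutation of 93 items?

There are 93! = 1156772507081641574759205162306240436214753229576413535186142281213246807121467315215203289516844845303838996289387078090752000000000000000000000 permutations. Each yes/no question gives at most 1 bit, so at least ceil(log_2(1156772507081641574759205162306240436214753229576413535186142281213246807121467315215203289516844845303838996289387078090752000000000000000000000)) = 479 questions are needed.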